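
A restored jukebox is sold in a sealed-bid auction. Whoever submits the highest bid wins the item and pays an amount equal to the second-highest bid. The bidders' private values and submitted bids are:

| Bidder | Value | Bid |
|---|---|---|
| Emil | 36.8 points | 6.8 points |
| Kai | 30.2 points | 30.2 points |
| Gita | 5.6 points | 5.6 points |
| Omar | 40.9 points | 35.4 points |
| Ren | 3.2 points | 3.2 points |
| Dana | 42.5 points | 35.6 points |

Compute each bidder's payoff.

Sorted high to low: Dana 35.6 points; Omar 35.4 points; Kai 30.2 points; Emil 6.8 points; Gita 5.6 points; Ren 3.2 points.
Dana has the top bid and wins; the price is the second-highest bid, 35.4 points.
Dana's payoff = 42.5 points − 35.4 points = 7.1 points. All other bidders lose, so their payoff is 0.

Payoffs: Emil 0.0 points, Kai 0.0 points, Gita 0.0 points, Omar 0.0 points, Ren 0.0 points, Dana 7.1 points.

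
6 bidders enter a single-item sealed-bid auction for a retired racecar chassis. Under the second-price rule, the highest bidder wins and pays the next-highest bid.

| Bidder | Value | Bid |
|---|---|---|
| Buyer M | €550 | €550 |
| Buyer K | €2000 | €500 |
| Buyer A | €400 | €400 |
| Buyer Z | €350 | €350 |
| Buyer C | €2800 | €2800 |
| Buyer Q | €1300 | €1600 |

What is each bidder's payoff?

Payoffs: Buyer M €0, Buyer K €0, Buyer A €0, Buyer Z €0, Buyer C €1200, Buyer Q €0.

Sorted high to low: Buyer C €2800 > Buyer Q €1600 > Buyer M €550 > Buyer K €500 > Buyer A €400 > Buyer Z €350.
Buyer C has the top bid and wins; the price is the second-highest bid, €1600.
Buyer C's payoff = €2800 − €1600 = €1200. All other bidders lose, so their payoff is 0.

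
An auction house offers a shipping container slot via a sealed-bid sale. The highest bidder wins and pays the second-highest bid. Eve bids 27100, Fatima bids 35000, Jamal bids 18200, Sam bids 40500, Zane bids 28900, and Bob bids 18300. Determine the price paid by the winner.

Bids in descending order: Sam 40500; Fatima 35000; Zane 28900; Eve 27100; Bob 18300; Jamal 18200.
Sam has the highest bid, so Sam wins.
The second-highest bid is 35000, so that is what Sam pays.

The winner pays 35000.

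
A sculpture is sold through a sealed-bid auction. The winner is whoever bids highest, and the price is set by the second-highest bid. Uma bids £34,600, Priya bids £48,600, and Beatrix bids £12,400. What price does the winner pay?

Bids in descending order: Priya £48,600, then Uma £34,600, then Beatrix £12,400.
Priya has the highest bid, so Priya wins.
The second-highest bid is £34,600, so that is what Priya pays.

The winner pays £34,600.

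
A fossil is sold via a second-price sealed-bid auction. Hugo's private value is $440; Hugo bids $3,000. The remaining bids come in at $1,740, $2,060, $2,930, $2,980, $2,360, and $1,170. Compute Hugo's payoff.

-$2,540

Highest competing bid: $2,980.
Hugo's bid $3,000 is the highest overall, so Hugo wins and pays the second-highest bid, $2,980.
Payoff = value − price = $440 − $2,980 = -$2,540.
Overbidding won the item at a price above value — truthful bidding would have avoided this loss.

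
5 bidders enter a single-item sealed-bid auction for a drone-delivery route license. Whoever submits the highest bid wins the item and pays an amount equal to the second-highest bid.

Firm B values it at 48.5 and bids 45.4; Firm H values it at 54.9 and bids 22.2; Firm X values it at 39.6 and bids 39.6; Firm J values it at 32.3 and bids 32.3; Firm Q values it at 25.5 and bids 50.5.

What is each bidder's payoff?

Ranking the bids: Firm Q 50.5; Firm B 45.4; Firm X 39.6; Firm J 32.3; Firm H 22.2.
Firm Q has the top bid and wins; the price is the second-highest bid, 45.4.
Firm Q's payoff = 25.5 − 45.4 = -19.9. All other bidders lose, so their payoff is 0.

Firm B 0.0, Firm H 0.0, Firm X 0.0, Firm J 0.0, Firm Q -19.9.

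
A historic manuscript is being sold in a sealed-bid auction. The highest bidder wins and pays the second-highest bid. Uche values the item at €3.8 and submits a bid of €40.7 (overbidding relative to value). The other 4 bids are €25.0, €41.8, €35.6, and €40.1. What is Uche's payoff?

Uche's payoff: €0.0.

Highest competing bid: €41.8.
Uche's bid €40.7 is not the highest, so Uche loses, pays nothing, and earns zero payoff.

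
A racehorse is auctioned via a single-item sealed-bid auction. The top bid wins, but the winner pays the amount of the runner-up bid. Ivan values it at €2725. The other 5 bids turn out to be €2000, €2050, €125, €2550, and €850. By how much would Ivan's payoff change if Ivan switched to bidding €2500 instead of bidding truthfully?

Change in payoff: -€175.

The highest competing bid is €2550.
Bidding truthfully at €2725: Ivan has the top bid, wins, and pays the second-highest bid €2550. Payoff = €2725 − €2550 = €175.
Bidding €2500: the top bid is €2550 (a rival), so Ivan loses. Payoff = €0.
Change = €0 − €175 = -€175.
This is the dominant-strategy logic: truthful bidding weakly beats any alternative.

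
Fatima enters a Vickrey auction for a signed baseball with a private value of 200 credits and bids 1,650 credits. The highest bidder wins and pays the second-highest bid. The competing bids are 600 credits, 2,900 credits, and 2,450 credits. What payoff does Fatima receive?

0 credits

Highest competing bid: 2,900 credits.
Fatima's bid 1,650 credits is not the highest, so Fatima loses, pays nothing, and earns zero payoff.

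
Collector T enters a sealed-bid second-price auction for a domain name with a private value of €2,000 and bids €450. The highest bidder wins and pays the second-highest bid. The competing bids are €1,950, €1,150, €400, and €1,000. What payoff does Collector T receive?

Payoff = €0.

Highest competing bid: €1,950.
Collector T's bid €450 is not the highest, so Collector T loses, pays nothing, and earns zero payoff.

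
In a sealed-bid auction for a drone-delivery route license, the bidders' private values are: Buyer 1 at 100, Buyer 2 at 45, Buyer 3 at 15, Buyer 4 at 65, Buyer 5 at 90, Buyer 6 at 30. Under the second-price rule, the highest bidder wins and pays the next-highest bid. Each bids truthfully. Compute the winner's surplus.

Sorted high to low: Buyer 1 100; Buyer 5 90; Buyer 4 65; Buyer 2 45; Buyer 6 30; Buyer 3 15.
Buyer 1 wins with the top bid and pays the second-highest, 90.
Surplus = 100 − 90 = 10.

Surplus = 10.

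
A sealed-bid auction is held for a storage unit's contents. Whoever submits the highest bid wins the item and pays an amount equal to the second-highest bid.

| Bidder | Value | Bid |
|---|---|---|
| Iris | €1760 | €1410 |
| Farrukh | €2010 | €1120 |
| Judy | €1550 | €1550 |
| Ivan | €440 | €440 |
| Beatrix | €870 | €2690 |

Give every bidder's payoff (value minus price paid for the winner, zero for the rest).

Payoffs: Iris €0, Farrukh €0, Judy €0, Ivan €0, Beatrix -€680.

Sorted high to low: Beatrix €2690 > Judy €1550 > Iris €1410 > Farrukh €1120 > Ivan €440.
Beatrix has the top bid and wins; the price is the second-highest bid, €1550.
Beatrix's payoff = €870 − €1550 = -€680. All other bidders lose, so their payoff is 0.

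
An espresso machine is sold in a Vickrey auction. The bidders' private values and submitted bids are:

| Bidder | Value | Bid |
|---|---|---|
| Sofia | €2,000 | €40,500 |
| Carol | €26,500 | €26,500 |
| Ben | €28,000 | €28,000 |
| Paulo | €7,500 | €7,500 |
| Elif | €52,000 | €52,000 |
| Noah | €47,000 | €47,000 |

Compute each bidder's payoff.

Payoffs: Sofia €0, Carol €0, Ben €0, Paulo €0, Elif €5,000, Noah €0.

Bids in descending order: Elif €52,000 > Noah €47,000 > Sofia €40,500 > Ben €28,000 > Carol €26,500 > Paulo €7,500.
Elif has the top bid and wins; the price is the second-highest bid, €47,000.
Elif's payoff = €52,000 − €47,000 = €5,000. All other bidders lose, so their payoff is 0.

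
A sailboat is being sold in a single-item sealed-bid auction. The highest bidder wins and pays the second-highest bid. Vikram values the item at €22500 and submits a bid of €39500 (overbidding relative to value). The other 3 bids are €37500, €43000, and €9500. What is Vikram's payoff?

Highest competing bid: €43000.
Vikram's bid €39500 is not the highest, so Vikram loses, pays nothing, and earns zero payoff.

Payoff = €0.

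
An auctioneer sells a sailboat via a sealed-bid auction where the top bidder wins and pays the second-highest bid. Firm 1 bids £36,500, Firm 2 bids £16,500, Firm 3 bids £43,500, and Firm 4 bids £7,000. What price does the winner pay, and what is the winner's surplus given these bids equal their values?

Ranking the bids: Firm 3 £43,500; Firm 1 £36,500; Firm 2 £16,500; Firm 4 £7,000.
Firm 3 is the highest bidder, so Firm 3 wins.
Under the second-price rule, the price is the second-highest bid: £36,500.
Surplus = £43,500 − £36,500 = £7,000.

The winner pays £36,500 for a surplus of £7,000.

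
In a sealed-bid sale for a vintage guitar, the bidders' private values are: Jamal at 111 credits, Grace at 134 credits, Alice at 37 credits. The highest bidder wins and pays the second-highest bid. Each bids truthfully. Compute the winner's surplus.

Winner's surplus: 23 credits.

Ordered from highest: Grace 134 credits; Jamal 111 credits; Alice 37 credits.
Grace wins with the top bid and pays the second-highest, 111 credits.
Surplus = 134 credits − 111 credits = 23 credits.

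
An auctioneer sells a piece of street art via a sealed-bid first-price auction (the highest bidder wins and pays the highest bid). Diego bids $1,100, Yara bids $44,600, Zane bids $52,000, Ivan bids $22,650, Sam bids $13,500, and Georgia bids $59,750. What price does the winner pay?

Bids in descending order: Georgia $59,750; Zane $52,000; Yara $44,600; Ivan $22,650; Sam $13,500; Diego $1,100.
Georgia is the highest bidder, so Georgia wins.
Under the first-price rule, the price is the highest bid: $59,750.

Price paid: $59,750.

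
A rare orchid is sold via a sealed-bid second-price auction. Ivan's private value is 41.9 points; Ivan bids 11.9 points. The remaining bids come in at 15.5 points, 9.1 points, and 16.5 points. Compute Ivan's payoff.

Ivan's payoff: 0.0 points.

Highest competing bid: 16.5 points.
Ivan's bid 11.9 points is not the highest, so Ivan loses, pays nothing, and earns zero payoff.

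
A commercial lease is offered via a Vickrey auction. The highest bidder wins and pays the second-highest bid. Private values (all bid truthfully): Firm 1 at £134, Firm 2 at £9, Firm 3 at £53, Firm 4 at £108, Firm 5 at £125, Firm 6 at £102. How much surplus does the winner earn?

Surplus = £9.

Ranking the bids: Firm 1 £134, then Firm 5 £125, then Firm 4 £108, then Firm 6 £102, then Firm 3 £53, then Firm 2 £9.
Firm 1 wins with the top bid and pays the second-highest, £125.
Surplus = £134 − £125 = £9.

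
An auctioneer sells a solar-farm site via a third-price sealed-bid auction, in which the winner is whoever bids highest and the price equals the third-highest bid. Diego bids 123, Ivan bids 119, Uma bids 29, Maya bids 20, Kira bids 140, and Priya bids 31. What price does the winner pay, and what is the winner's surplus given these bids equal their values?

Ordered from highest: Kira 140; Diego 123; Ivan 119; Priya 31; Uma 29; Maya 20.
Kira is the highest bidder, so Kira wins.
Under the third-price rule, the price is the third-highest bid: 119.
Surplus = 140 − 119 = 21.

The winner pays 119 for a surplus of 21.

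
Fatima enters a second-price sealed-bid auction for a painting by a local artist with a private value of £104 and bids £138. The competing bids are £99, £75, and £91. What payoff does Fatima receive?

Highest competing bid: £99.
Fatima's bid £138 is the highest overall, so Fatima wins and pays the second-highest bid, £99.
Payoff = value − price = £104 − £99 = £5.

Payoff = £5.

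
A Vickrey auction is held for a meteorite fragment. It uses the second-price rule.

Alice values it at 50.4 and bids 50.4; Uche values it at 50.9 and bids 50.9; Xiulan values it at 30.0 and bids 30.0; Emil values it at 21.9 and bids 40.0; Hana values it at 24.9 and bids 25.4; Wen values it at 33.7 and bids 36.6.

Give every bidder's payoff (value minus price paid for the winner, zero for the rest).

Ranking the bids: Uche 50.9, then Alice 50.4, then Emil 40.0, then Wen 36.6, then Xiulan 30.0, then Hana 25.4.
Uche has the top bid and wins; the price is the second-highest bid, 50.4.
Uche's payoff = 50.9 − 50.4 = 0.5. All other bidders lose, so their payoff is 0.

Payoffs: Alice 0.0, Uche 0.5, Xiulan 0.0, Emil 0.0, Hana 0.0, Wen 0.0.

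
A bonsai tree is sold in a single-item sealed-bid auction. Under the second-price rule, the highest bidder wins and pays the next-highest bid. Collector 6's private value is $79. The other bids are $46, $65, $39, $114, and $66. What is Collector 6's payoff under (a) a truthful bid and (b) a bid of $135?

The highest competing bid is $114.
Bidding truthfully at $79: the top bid is $114 (a rival), so Collector 6 loses. Payoff = $0.
Bidding $135: Collector 6 has the top bid, wins, and pays the second-highest bid $114. Payoff = $79 − $114 = -$35.

Truthful: $0; alternative: -$35.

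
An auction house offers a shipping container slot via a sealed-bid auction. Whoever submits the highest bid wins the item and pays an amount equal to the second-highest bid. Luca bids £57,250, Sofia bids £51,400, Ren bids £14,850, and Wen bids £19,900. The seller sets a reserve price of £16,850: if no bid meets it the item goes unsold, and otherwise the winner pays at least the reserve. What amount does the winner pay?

Price paid: £51,400.

Ordered from highest: Luca £57,250 > Sofia £51,400 > Wen £19,900 > Ren £14,850.
Luca has the highest bid, so Luca wins.
The second-highest bid is £51,400, which exceeds the reserve, so that sets the price.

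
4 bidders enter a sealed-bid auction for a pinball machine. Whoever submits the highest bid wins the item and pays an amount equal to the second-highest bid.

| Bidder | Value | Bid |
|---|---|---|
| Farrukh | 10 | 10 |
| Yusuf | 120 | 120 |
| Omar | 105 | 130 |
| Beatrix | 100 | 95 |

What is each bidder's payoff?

Payoffs: Farrukh 0, Yusuf 0, Omar -15, Beatrix 0.

Ordered from highest: Omar 130, then Yusuf 120, then Beatrix 95, then Farrukh 10.
Omar has the top bid and wins; the price is the second-highest bid, 120.
Omar's payoff = 105 − 120 = -15. All other bidders lose, so their payoff is 0.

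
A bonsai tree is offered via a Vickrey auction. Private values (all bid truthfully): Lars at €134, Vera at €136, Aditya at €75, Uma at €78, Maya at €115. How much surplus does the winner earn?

€2

Ranking the bids: Vera €136 > Lars €134 > Maya €115 > Uma €78 > Aditya €75.
Vera wins with the top bid and pays the second-highest, €134.
Surplus = €136 − €134 = €2.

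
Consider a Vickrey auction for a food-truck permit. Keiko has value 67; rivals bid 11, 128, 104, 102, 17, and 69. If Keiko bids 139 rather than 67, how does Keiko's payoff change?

Payoff change: -61.

The highest competing bid is 128.
Bidding truthfully at 67: the top bid is 128 (a rival), so Keiko loses. Payoff = 0.
Bidding 139: Keiko has the top bid, wins, and pays the second-highest bid 128. Payoff = 67 − 128 = -61.
Change = -61 − 0 = -61.
Deviating from a truthful bid can only lose payoff in a second-price auction — never gain.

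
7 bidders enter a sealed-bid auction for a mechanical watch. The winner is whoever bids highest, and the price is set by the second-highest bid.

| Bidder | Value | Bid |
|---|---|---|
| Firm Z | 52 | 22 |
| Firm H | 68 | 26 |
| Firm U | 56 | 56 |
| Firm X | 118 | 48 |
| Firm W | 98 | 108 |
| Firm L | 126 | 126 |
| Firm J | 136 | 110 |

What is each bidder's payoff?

Sorted high to low: Firm L 126; Firm J 110; Firm W 108; Firm U 56; Firm X 48; Firm H 26; Firm Z 22.
Firm L has the top bid and wins; the price is the second-highest bid, 110.
Firm L's payoff = 126 − 110 = 16. All other bidders lose, so their payoff is 0.

Firm Z 0, Firm H 0, Firm U 0, Firm X 0, Firm W 0, Firm L 16, Firm J 0.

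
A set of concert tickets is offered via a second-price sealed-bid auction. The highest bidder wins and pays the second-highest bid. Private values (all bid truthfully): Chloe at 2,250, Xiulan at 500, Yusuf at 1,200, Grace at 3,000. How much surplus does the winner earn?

Winner's surplus: 750.

Bids in descending order: Grace 3,000, then Chloe 2,250, then Yusuf 1,200, then Xiulan 500.
Grace wins with the top bid and pays the second-highest, 2,250.
Surplus = 3,000 − 2,250 = 750.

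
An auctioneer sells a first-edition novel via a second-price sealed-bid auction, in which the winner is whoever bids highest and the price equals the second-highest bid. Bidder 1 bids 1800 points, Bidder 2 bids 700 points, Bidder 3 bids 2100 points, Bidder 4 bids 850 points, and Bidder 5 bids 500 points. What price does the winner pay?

1800 points

Ranking the bids: Bidder 3 2100 points > Bidder 1 1800 points > Bidder 4 850 points > Bidder 2 700 points > Bidder 5 500 points.
Bidder 3 is the highest bidder, so Bidder 3 wins.
Under the second-price rule, the price is the second-highest bid: 1800 points.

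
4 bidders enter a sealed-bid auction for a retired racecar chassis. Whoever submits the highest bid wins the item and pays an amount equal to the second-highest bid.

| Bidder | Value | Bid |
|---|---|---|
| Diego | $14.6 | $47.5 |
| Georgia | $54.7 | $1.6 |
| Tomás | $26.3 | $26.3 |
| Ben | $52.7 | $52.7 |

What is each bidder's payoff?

Diego $0.0, Georgia $0.0, Tomás $0.0, Ben $5.2.

Ranking the bids: Ben $52.7, then Diego $47.5, then Tomás $26.3, then Georgia $1.6.
Ben has the top bid and wins; the price is the second-highest bid, $47.5.
Ben's payoff = $52.7 − $47.5 = $5.2. All other bidders lose, so their payoff is 0.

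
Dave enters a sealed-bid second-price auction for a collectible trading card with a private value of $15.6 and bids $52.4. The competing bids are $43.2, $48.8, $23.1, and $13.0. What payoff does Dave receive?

-$33.2

Highest competing bid: $48.8.
Dave's bid $52.4 is the highest overall, so Dave wins and pays the second-highest bid, $48.8.
Payoff = value − price = $15.6 − $48.8 = -$33.2.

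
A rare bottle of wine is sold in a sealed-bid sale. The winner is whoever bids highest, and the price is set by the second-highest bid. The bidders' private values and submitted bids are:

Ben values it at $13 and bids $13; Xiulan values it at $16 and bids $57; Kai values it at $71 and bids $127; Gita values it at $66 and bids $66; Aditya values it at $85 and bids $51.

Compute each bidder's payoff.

Bids in descending order: Kai $127 > Gita $66 > Xiulan $57 > Aditya $51 > Ben $13.
Kai has the top bid and wins; the price is the second-highest bid, $66.
Kai's payoff = $71 − $66 = $5. All other bidders lose, so their payoff is 0.

Ben $0, Xiulan $0, Kai $5, Gita $0, Aditya $0.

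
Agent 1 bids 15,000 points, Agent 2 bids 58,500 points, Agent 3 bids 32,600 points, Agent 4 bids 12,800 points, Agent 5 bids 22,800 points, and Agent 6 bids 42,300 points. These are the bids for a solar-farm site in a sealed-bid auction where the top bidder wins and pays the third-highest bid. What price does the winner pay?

Price paid: 32,600 points.

Ordered from highest: Agent 2 58,500 points > Agent 6 42,300 points > Agent 3 32,600 points > Agent 5 22,800 points > Agent 1 15,000 points > Agent 4 12,800 points.
Agent 2 is the highest bidder, so Agent 2 wins.
Under the third-price rule, the price is the third-highest bid: 32,600 points.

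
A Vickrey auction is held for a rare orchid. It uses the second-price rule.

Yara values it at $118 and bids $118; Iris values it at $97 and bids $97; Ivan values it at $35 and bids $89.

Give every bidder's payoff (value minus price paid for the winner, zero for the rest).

Payoffs: Yara $21, Iris $0, Ivan $0.

Sorted high to low: Yara $118 > Iris $97 > Ivan $89.
Yara has the top bid and wins; the price is the second-highest bid, $97.
Yara's payoff = $118 − $97 = $21. All other bidders lose, so their payoff is 0.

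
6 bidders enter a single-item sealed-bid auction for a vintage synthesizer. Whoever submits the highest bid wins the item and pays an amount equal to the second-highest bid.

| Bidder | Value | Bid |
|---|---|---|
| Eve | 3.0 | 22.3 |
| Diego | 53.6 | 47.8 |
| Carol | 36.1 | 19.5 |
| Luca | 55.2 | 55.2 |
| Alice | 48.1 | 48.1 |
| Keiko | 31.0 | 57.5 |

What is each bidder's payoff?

Sorted high to low: Keiko 57.5; Luca 55.2; Alice 48.1; Diego 47.8; Eve 22.3; Carol 19.5.
Keiko has the top bid and wins; the price is the second-highest bid, 55.2.
Keiko's payoff = 31.0 − 55.2 = -24.2. All other bidders lose, so their payoff is 0.

Payoffs: Eve 0.0, Diego 0.0, Carol 0.0, Luca 0.0, Alice 0.0, Keiko -24.2.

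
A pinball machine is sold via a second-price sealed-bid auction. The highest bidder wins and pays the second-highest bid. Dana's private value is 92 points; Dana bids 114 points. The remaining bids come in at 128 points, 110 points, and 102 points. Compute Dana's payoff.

Dana's payoff: 0 points.

Highest competing bid: 128 points.
Dana's bid 114 points is not the highest, so Dana loses, pays nothing, and earns zero payoff.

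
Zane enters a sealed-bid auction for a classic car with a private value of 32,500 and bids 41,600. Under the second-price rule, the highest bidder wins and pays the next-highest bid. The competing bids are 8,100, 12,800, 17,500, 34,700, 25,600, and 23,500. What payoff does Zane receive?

Payoff = -2,200.

Highest competing bid: 34,700.
Zane's bid 41,600 is the highest overall, so Zane wins and pays the second-highest bid, 34,700.
Payoff = value − price = 32,500 − 34,700 = -2,200.
Overbidding won the item at a price above value — truthful bidding would have avoided this loss.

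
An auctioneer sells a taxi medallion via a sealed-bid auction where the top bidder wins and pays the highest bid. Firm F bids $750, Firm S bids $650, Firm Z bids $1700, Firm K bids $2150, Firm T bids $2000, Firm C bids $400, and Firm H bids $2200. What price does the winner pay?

Sorted high to low: Firm H $2200; Firm K $2150; Firm T $2000; Firm Z $1700; Firm F $750; Firm S $650; Firm C $400.
Firm H is the highest bidder, so Firm H wins.
Under the first-price rule, the price is the highest bid: $2200.

$2200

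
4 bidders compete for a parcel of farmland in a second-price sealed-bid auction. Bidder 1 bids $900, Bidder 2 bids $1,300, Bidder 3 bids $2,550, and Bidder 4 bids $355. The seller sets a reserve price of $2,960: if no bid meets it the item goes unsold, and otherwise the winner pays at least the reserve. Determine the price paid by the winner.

unsold

Ordered from highest: Bidder 3 $2,550, then Bidder 2 $1,300, then Bidder 1 $900, then Bidder 4 $355.
The top bid $2,550 is below the reserve $2,960, so the item goes unsold and nothing is paid.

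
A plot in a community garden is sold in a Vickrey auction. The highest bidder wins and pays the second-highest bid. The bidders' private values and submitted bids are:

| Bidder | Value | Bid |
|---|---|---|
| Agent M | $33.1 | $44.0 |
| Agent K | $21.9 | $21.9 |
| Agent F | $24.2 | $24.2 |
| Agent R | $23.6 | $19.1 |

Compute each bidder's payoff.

Bids in descending order: Agent M $44.0 > Agent F $24.2 > Agent K $21.9 > Agent R $19.1.
Agent M has the top bid and wins; the price is the second-highest bid, $24.2.
Agent M's payoff = $33.1 − $24.2 = $8.9. All other bidders lose, so their payoff is 0.

Agent M $8.9, Agent K $0.0, Agent F $0.0, Agent R $0.0.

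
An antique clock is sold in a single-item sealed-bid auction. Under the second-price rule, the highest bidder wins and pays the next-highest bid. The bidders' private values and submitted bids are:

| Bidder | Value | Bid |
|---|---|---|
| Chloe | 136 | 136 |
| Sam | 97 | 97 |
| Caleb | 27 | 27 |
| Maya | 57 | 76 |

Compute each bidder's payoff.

Payoffs: Chloe 39, Sam 0, Caleb 0, Maya 0.

Ordered from highest: Chloe 136, then Sam 97, then Maya 76, then Caleb 27.
Chloe has the top bid and wins; the price is the second-highest bid, 97.
Chloe's payoff = 136 − 97 = 39. All other bidders lose, so their payoff is 0.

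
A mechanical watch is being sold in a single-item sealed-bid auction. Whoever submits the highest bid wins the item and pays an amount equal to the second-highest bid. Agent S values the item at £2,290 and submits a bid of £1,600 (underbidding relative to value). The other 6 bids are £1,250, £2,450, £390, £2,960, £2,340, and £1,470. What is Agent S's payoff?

Agent S's payoff: £0.

Highest competing bid: £2,960.
Agent S's bid £1,600 is not the highest, so Agent S loses, pays nothing, and earns zero payoff.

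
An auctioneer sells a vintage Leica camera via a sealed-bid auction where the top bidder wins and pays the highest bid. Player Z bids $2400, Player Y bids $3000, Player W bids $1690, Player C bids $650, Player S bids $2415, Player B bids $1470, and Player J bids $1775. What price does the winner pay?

Ranking the bids: Player Y $3000 > Player S $2415 > Player Z $2400 > Player J $1775 > Player W $1690 > Player B $1470 > Player C $650.
Player Y is the highest bidder, so Player Y wins.
Under the first-price rule, the price is the highest bid: $3000.

Price paid: $3000.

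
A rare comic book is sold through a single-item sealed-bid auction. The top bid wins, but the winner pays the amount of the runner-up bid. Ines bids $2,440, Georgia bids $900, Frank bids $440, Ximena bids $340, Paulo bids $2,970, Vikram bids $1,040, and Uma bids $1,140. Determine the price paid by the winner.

Bids in descending order: Paulo $2,970 > Ines $2,440 > Uma $1,140 > Vikram $1,040 > Georgia $900 > Frank $440 > Ximena $340.
Paulo has the highest bid, so Paulo wins.
The second-highest bid is $2,440, so that is what Paulo pays.

$2,440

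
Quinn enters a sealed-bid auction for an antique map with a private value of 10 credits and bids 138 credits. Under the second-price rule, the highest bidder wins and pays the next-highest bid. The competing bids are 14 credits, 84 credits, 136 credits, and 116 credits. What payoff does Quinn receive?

Highest competing bid: 136 credits.
Quinn's bid 138 credits is the highest overall, so Quinn wins and pays the second-highest bid, 136 credits.
Payoff = value − price = 10 credits − 136 credits = -126 credits.
Overbidding won the item at a price above value — truthful bidding would have avoided this loss.

Payoff = -126 credits.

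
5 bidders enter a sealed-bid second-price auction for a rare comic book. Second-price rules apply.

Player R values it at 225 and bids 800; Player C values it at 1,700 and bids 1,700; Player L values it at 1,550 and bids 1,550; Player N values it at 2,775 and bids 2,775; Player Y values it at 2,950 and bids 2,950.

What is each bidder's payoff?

Sorted high to low: Player Y 2,950; Player N 2,775; Player C 1,700; Player L 1,550; Player R 800.
Player Y has the top bid and wins; the price is the second-highest bid, 2,775.
Player Y's payoff = 2,950 − 2,775 = 175. All other bidders lose, so their payoff is 0.

Payoffs: Player R 0, Player C 0, Player L 0, Player N 0, Player Y 175.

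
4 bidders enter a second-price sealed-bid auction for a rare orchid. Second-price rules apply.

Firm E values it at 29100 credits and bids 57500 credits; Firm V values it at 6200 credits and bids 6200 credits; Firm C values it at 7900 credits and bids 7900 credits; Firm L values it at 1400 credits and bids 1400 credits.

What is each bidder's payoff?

Payoffs: Firm E 21200 credits, Firm V 0 credits, Firm C 0 credits, Firm L 0 credits.

Bids in descending order: Firm E 57500 credits > Firm C 7900 credits > Firm V 6200 credits > Firm L 1400 credits.
Firm E has the top bid and wins; the price is the second-highest bid, 7900 credits.
Firm E's payoff = 29100 credits − 7900 credits = 21200 credits. All other bidders lose, so their payoff is 0.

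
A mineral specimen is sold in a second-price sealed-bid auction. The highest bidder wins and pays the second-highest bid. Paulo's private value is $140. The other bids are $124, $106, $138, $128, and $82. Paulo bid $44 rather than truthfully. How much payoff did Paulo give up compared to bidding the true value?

The highest competing bid is $138.
Bidding truthfully at $140: Paulo has the top bid, wins, and pays the second-highest bid $138. Payoff = $140 − $138 = $2.
Bidding $44: the top bid is $138 (a rival), so Paulo loses. Payoff = $0.
Regret = truthful payoff − actual payoff = $2 − $0 = $2.

$2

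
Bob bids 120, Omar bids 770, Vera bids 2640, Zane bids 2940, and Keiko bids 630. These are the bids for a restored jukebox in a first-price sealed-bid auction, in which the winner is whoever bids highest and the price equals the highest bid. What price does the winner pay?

The winner pays 2940.

Bids in descending order: Zane 2940; Vera 2640; Omar 770; Keiko 630; Bob 120.
Zane is the highest bidder, so Zane wins.
Under the first-price rule, the price is the highest bid: 2940.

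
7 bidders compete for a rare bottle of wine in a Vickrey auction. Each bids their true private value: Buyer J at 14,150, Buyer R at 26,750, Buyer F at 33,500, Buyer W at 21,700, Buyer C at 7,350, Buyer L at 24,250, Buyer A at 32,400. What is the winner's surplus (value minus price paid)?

Surplus = 1,100.

Sorted high to low: Buyer F 33,500; Buyer A 32,400; Buyer R 26,750; Buyer L 24,250; Buyer W 21,700; Buyer J 14,150; Buyer C 7,350.
Buyer F wins with the top bid and pays the second-highest, 32,400.
Surplus = 33,500 − 32,400 = 1,100.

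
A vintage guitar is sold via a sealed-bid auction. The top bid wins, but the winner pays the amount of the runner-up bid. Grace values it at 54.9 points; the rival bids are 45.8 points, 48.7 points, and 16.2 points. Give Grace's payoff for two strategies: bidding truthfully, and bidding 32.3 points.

Truthful: 6.2 points; alternative: 0.0 points.

The highest competing bid is 48.7 points.
Bidding truthfully at 54.9 points: Grace has the top bid, wins, and pays the second-highest bid 48.7 points. Payoff = 54.9 points − 48.7 points = 6.2 points.
Bidding 32.3 points: the top bid is 48.7 points (a rival), so Grace loses. Payoff = 0.0 points.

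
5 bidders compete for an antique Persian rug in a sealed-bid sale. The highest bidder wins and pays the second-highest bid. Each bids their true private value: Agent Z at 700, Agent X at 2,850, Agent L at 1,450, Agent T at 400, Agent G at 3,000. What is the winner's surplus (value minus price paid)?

Sorted high to low: Agent G 3,000, then Agent X 2,850, then Agent L 1,450, then Agent Z 700, then Agent T 400.
Agent G wins with the top bid and pays the second-highest, 2,850.
Surplus = 3,000 − 2,850 = 150.

Surplus = 150.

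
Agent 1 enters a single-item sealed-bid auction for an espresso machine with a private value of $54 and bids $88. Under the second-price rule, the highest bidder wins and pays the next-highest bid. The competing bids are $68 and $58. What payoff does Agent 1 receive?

Payoff = -$14.

Highest competing bid: $68.
Agent 1's bid $88 is the highest overall, so Agent 1 wins and pays the second-highest bid, $68.
Payoff = value − price = $54 − $68 = -$14.
Overbidding won the item at a price above value — truthful bidding would have avoided this loss.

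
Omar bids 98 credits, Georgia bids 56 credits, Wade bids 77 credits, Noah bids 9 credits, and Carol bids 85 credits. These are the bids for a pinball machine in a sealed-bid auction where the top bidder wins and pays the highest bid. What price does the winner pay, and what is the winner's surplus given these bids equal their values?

The winner pays 98 credits for a surplus of 0 credits.

Sorted high to low: Omar 98 credits; Carol 85 credits; Wade 77 credits; Georgia 56 credits; Noah 9 credits.
Omar is the highest bidder, so Omar wins.
Under the first-price rule, the price is the highest bid: 98 credits.
Surplus = 98 credits − 98 credits = 0 credits.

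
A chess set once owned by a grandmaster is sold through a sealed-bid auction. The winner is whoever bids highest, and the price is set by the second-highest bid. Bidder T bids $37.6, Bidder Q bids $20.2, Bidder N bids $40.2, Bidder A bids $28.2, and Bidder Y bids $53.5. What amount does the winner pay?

Ranking the bids: Bidder Y $53.5, then Bidder N $40.2, then Bidder T $37.6, then Bidder A $28.2, then Bidder Q $20.2.
Bidder Y has the highest bid, so Bidder Y wins.
The second-highest bid is $40.2, so that is what Bidder Y pays.

$40.2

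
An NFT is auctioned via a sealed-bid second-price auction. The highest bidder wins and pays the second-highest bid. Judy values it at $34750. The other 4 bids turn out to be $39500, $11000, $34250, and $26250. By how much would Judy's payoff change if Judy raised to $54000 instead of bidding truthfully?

-$4750

The highest competing bid is $39500.
Bidding truthfully at $34750: the top bid is $39500 (a rival), so Judy loses. Payoff = $0.
Bidding $54000: Judy has the top bid, wins, and pays the second-highest bid $39500. Payoff = $34750 − $39500 = -$4750.
Change = -$4750 − $0 = -$4750.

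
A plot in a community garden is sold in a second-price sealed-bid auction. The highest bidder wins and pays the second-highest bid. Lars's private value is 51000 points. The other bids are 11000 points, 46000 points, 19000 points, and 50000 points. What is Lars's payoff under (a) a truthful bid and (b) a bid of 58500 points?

(a) 1000 points  (b) 1000 points

The highest competing bid is 50000 points.
Bidding truthfully at 51000 points: Lars has the top bid, wins, and pays the second-highest bid 50000 points. Payoff = 51000 points − 50000 points = 1000 points.
Bidding 58500 points: Lars has the top bid, wins, and pays the second-highest bid 50000 points. Payoff = 51000 points − 50000 points = 1000 points.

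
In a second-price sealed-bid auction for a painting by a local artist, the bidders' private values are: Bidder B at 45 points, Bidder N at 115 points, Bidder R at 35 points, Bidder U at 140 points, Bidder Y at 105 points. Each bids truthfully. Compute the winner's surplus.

Winner's surplus: 25 points.

Bids in descending order: Bidder U 140 points, then Bidder N 115 points, then Bidder Y 105 points, then Bidder B 45 points, then Bidder R 35 points.
Bidder U wins with the top bid and pays the second-highest, 115 points.
Surplus = 140 points − 115 points = 25 points.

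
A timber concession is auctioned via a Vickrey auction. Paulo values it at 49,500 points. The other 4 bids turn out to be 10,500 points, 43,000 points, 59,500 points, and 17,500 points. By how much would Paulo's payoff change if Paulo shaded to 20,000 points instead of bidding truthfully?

0 points

The highest competing bid is 59,500 points.
Bidding truthfully at 49,500 points: the top bid is 59,500 points (a rival), so Paulo loses. Payoff = 0 points.
Bidding 20,000 points: the top bid is 59,500 points (a rival), so Paulo loses. Payoff = 0 points.
Change = 0 points − 0 points = 0 points.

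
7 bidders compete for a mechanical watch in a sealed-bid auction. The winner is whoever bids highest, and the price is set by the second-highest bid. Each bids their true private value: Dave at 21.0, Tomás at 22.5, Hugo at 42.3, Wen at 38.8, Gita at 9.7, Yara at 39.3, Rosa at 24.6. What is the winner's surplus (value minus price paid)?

Ranking the bids: Hugo 42.3 > Yara 39.3 > Wen 38.8 > Rosa 24.6 > Tomás 22.5 > Dave 21.0 > Gita 9.7.
Hugo wins with the top bid and pays the second-highest, 39.3.
Surplus = 42.3 − 39.3 = 3.0.

Surplus = 3.0.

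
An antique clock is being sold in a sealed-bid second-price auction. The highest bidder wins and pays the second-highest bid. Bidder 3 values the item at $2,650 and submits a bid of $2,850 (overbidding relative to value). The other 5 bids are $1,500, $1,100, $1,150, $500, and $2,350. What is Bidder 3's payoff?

Highest competing bid: $2,350.
Bidder 3's bid $2,850 is the highest overall, so Bidder 3 wins and pays the second-highest bid, $2,350.
Payoff = value − price = $2,650 − $2,350 = $300.

Payoff = $300.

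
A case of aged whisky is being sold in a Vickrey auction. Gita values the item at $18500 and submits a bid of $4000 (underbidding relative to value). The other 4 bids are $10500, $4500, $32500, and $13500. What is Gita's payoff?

Highest competing bid: $32500.
Gita's bid $4000 is not the highest, so Gita loses, pays nothing, and earns zero payoff.

$0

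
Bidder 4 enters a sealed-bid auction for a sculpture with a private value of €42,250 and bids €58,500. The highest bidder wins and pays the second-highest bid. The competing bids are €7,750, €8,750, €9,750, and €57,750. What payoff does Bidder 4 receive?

Highest competing bid: €57,750.
Bidder 4's bid €58,500 is the highest overall, so Bidder 4 wins and pays the second-highest bid, €57,750.
Payoff = value − price = €42,250 − €57,750 = -€15,500.
Overbidding won the item at a price above value — truthful bidding would have avoided this loss.

-€15,500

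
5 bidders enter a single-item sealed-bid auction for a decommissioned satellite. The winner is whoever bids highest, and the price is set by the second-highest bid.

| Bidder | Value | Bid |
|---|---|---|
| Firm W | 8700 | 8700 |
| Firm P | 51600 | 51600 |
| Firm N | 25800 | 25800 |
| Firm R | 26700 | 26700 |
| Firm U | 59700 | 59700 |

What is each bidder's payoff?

Ordered from highest: Firm U 59700, then Firm P 51600, then Firm R 26700, then Firm N 25800, then Firm W 8700.
Firm U has the top bid and wins; the price is the second-highest bid, 51600.
Firm U's payoff = 59700 − 51600 = 8100. All other bidders lose, so their payoff is 0.

Payoffs: Firm W 0, Firm P 0, Firm N 0, Firm R 0, Firm U 8100.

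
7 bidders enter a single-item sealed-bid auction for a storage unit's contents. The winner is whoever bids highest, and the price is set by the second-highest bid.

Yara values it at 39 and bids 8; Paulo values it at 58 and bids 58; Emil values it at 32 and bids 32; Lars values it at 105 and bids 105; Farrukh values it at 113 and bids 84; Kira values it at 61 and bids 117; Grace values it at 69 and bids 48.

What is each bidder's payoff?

Ranking the bids: Kira 117, then Lars 105, then Farrukh 84, then Paulo 58, then Grace 48, then Emil 32, then Yara 8.
Kira has the top bid and wins; the price is the second-highest bid, 105.
Kira's payoff = 61 − 105 = -44. All other bidders lose, so their payoff is 0.

Payoffs: Yara 0, Paulo 0, Emil 0, Lars 0, Farrukh 0, Kira -44, Grace 0.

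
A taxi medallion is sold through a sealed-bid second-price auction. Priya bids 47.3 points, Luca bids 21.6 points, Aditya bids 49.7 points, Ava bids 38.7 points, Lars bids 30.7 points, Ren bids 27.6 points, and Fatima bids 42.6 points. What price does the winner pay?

Bids in descending order: Aditya 49.7 points > Priya 47.3 points > Fatima 42.6 points > Ava 38.7 points > Lars 30.7 points > Ren 27.6 points > Luca 21.6 points.
Aditya has the highest bid, so Aditya wins.
The second-highest bid is 47.3 points, so that is what Aditya pays.

Price paid: 47.3 points.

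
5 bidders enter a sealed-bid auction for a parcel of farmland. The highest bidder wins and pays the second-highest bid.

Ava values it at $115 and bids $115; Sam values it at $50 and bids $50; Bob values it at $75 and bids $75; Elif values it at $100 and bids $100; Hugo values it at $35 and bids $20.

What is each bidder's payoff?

Sorted high to low: Ava $115; Elif $100; Bob $75; Sam $50; Hugo $20.
Ava has the top bid and wins; the price is the second-highest bid, $100.
Ava's payoff = $115 − $100 = $15. All other bidders lose, so their payoff is 0.

Payoffs: Ava $15, Sam $0, Bob $0, Elif $0, Hugo $0.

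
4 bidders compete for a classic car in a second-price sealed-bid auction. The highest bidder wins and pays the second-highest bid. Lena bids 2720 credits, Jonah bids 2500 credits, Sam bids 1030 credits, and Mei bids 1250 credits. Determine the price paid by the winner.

Sorted high to low: Lena 2720 credits; Jonah 2500 credits; Mei 1250 credits; Sam 1030 credits.
Lena has the highest bid, so Lena wins.
The second-highest bid is 2500 credits, so that is what Lena pays.

Price paid: 2500 credits.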